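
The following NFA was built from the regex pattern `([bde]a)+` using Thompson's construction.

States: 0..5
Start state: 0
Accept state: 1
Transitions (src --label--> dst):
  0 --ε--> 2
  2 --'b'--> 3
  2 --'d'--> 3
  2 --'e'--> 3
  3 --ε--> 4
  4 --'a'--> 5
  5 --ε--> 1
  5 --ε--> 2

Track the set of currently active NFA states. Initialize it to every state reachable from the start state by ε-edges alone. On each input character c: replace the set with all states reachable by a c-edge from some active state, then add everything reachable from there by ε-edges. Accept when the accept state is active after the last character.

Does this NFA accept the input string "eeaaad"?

Answer: REJECT

Trace:
initial (ε-close {0}): {0,2}
'e' @ 1: {3,4}
'e' @ 2: {}  — state set empty
rest 'aaad' ignored (set empty)
end set {} — state 1 not in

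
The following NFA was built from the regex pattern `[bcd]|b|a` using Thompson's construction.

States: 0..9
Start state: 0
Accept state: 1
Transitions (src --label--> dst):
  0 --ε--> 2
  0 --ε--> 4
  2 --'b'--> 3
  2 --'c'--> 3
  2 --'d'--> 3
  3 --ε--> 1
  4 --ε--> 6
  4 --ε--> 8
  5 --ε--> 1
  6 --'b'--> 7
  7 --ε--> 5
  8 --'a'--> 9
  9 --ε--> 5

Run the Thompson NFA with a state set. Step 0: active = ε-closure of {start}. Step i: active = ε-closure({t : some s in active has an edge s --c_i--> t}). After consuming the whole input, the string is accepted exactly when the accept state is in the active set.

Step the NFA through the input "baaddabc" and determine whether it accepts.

Answer: REJECT

Trace:
S₀ = ε-closure({0}) = {0,2,4,6,8}
'b' @ 1: {1,3,5,7}  (accept∈set)
'a' @ 2: {}  — no active states
rest 'addabc' ignored (set empty)
final: {}; accept 1 not in set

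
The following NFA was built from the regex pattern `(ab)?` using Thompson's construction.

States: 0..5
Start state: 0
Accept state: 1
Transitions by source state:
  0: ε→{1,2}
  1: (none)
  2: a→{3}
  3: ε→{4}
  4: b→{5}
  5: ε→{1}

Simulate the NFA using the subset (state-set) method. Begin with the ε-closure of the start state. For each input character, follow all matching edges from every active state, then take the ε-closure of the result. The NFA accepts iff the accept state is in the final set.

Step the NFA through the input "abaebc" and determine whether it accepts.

start: ε-closure({0}) = {0,1,2}
'a' @ 1: {3,4}
'b' @ 2: {1,5}  ✓accept
'a' @ 3: {}  — no active states
rest 'ebc' ignored (set empty)
final: {}; accept 1 not in set

Answer: REJECT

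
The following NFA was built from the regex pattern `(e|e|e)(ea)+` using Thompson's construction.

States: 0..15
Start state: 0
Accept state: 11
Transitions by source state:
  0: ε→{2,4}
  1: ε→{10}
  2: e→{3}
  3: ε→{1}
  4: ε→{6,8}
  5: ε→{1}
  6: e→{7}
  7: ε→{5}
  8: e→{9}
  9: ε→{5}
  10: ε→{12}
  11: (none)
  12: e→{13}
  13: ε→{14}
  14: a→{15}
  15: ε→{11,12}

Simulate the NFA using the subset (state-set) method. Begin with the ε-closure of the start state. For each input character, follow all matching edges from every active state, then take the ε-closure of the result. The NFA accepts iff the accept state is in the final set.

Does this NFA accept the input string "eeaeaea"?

S₀ = ε-closure({0}) = {0,2,4,6,8}
'e' @ 1: {1,3,5,7,9,10,12}
'e' @ 2: {13,14}
'a' @ 3: {11,12,15}  ✓accept
'e' @ 4: {13,14}
'a' @ 5: {11,12,15}  ✓accept
'e' @ 6: {13,14}
'a' @ 7: {11,12,15}  ✓accept
after full input: {11,12,15}  (accept=11 in)

Answer: ACCEPT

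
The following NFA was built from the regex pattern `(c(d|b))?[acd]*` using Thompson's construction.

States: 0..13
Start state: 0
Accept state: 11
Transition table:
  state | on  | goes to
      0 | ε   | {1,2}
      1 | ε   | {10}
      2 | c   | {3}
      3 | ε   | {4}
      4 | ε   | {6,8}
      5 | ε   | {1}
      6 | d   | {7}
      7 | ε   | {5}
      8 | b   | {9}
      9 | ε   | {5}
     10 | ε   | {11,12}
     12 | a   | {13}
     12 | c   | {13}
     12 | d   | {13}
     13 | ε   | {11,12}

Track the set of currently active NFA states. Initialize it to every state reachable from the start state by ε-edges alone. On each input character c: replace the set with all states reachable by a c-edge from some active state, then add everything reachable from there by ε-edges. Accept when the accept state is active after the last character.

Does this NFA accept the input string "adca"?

Answer: ACCEPT

Trace:
S₀ = ε-closure({0}) = {0,1,2,10,11,12}
'a' @ 1: {11,12,13}  ✓accept
'd' @ 2: {11,12,13}  ✓accept
'c' @ 3: {11,12,13}  ✓accept
'a' @ 4: {11,12,13}  ✓accept
final: {11,12,13}; accept 11 in set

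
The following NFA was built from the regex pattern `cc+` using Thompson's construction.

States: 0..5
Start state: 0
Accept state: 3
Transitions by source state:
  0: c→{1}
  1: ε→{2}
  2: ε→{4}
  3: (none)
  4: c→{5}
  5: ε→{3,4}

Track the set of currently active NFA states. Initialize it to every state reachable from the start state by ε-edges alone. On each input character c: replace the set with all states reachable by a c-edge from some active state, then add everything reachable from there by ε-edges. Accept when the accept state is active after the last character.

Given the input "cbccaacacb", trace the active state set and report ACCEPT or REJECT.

Answer: REJECT

Trace:
initial (ε-close {0}): {0}
'c' @ 1: {1,2,4}
'b' @ 2: {}  — state set empty
rest 'ccaacacb' ignored (set empty)
end set {} — state 3 not in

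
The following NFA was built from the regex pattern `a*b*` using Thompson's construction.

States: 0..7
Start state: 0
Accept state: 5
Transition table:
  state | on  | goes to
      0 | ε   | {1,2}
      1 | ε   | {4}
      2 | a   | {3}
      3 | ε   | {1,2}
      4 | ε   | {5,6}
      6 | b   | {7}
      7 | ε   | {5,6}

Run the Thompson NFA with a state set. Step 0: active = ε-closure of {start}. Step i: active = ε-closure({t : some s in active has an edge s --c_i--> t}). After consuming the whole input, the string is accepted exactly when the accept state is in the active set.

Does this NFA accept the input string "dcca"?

Answer: REJECT

Trace:
S₀ = ε-closure({0}) = {0,1,2,4,5,6}
'd' @ 1: {}  — state set empty
rest 'cca' ignored (set empty)
final: {}; accept 5 not in set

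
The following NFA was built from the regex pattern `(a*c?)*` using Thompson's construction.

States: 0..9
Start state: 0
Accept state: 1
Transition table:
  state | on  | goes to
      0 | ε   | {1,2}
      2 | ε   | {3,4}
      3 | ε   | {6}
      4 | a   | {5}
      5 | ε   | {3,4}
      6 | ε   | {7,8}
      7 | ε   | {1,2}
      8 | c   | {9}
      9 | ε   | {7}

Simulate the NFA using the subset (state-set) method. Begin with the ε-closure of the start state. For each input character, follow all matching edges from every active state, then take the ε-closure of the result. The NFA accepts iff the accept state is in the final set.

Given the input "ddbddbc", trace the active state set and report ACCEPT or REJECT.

start: ε-closure({0}) = {0,1,2,3,4,6,7,8}
'd' @ 1: {}  — state set empty
rest 'dbddbc' ignored (set empty)
final: {}; accept 1 not in set

Answer: REJECT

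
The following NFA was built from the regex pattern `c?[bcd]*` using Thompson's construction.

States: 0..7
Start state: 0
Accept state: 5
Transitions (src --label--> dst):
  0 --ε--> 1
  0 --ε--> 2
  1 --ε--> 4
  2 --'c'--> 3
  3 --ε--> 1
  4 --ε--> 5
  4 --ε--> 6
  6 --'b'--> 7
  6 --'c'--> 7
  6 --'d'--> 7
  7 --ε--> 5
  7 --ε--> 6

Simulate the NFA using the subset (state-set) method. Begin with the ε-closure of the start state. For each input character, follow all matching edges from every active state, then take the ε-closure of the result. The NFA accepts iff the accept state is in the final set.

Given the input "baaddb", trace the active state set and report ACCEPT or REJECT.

initial (ε-close {0}): {0,1,2,4,5,6}
'b' @ 1: {5,6,7}  (accept∈set)
'a' @ 2: {}  — no active states
rest 'addb' ignored (set empty)
end set {} — state 5 not in

Answer: REJECT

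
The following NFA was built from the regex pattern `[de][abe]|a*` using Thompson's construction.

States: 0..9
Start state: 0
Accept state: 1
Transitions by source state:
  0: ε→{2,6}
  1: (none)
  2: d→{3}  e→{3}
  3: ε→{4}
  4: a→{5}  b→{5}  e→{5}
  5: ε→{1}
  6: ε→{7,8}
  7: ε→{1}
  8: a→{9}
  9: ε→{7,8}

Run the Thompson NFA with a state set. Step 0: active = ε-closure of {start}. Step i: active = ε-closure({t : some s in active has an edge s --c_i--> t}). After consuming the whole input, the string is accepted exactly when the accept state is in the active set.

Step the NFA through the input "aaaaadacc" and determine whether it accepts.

initial (ε-close {0}): {0,1,2,6,7,8}
'a' @ 1: {1,7,8,9}  (accept∈set)
'a' @ 2: {1,7,8,9}  (accept∈set)
'a' @ 3: {1,7,8,9}  (accept∈set)
'a' @ 4: {1,7,8,9}  (accept∈set)
'a' @ 5: {1,7,8,9}  (accept∈set)
'd' @ 6: {}  — no active states
rest 'acc' ignored (set empty)
after full input: {}  (accept=1 not in)

Answer: REJECT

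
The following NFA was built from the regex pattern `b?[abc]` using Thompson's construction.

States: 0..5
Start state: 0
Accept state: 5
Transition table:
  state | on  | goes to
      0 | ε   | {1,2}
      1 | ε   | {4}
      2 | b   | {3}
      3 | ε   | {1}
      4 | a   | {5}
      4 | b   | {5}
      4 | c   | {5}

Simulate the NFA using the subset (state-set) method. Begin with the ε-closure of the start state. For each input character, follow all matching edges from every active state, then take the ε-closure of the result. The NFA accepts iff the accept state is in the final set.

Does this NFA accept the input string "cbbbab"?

Answer: REJECT

Steps:
S₀ = ε-closure({0}) = {0,1,2,4}
'c' @ 1: {5}  (accept∈set)
'b' @ 2: {}  — dead — no transitions
rest 'bbab' ignored (set empty)
final: {}; accept 5 not in set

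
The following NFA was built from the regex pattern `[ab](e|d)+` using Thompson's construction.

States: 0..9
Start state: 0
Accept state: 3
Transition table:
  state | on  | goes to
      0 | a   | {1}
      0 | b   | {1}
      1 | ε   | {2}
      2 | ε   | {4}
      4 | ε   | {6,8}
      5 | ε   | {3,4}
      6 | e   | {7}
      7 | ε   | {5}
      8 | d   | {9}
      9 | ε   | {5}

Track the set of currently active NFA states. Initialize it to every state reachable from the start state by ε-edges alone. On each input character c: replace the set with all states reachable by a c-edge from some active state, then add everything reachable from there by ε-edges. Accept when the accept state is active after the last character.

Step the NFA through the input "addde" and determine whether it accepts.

S₀ = ε-closure({0}) = {0}
'a' @ 1: {1,2,4,6,8}
'd' @ 2: {3,4,5,6,8,9}  (accept∈set)
'd' @ 3: {3,4,5,6,8,9}  (accept∈set)
'd' @ 4: {3,4,5,6,8,9}  (accept∈set)
'e' @ 5: {3,4,5,6,7,8}  (accept∈set)
end set {3,4,5,6,7,8} — state 3 in

Answer: ACCEPT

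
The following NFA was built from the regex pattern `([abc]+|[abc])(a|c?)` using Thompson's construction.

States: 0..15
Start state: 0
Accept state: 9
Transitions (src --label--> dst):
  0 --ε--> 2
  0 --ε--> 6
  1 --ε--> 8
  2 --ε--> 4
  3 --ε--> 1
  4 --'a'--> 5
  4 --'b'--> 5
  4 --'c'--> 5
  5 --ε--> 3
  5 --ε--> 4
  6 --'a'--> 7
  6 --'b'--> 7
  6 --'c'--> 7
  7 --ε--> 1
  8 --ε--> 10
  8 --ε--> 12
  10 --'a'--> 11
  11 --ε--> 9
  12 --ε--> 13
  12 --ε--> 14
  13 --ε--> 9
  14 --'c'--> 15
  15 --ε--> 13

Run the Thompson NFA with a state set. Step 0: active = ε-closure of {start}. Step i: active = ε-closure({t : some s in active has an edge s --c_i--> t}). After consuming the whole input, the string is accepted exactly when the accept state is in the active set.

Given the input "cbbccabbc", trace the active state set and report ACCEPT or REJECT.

start: ε-closure({0}) = {0,2,4,6}
'c' @ 1: {1,3,4,5,7,8,9,10,12,13,14}  ✓accept
'b' @ 2: {1,3,4,5,8,9,10,12,13,14}  ✓accept
'b' @ 3: {1,3,4,5,8,9,10,12,13,14}  ✓accept
'c' @ 4: {1,3,4,5,8,9,10,12,13,14,15}  ✓accept
'c' @ 5: {1,3,4,5,8,9,10,12,13,14,15}  ✓accept
'a' @ 6: {1,3,4,5,8,9,10,11,12,13,14}  ✓accept
'b' @ 7: {1,3,4,5,8,9,10,12,13,14}  ✓accept
'b' @ 8: {1,3,4,5,8,9,10,12,13,14}  ✓accept
'c' @ 9: {1,3,4,5,8,9,10,12,13,14,15}  ✓accept
final: {1,3,4,5,8,9,10,12,13,14,15}; accept 9 in set

Answer: ACCEPT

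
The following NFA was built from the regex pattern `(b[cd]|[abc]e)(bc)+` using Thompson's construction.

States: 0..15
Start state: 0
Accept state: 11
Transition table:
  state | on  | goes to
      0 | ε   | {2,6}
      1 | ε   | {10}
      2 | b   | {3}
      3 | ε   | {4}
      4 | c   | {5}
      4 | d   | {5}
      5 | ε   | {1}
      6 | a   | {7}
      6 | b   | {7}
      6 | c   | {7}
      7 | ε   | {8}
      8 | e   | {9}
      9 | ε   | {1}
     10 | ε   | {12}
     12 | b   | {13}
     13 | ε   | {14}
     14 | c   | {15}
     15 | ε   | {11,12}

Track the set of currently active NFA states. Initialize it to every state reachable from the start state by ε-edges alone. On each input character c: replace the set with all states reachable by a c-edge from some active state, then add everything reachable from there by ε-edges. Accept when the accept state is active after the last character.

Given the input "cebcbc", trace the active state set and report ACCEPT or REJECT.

S₀ = ε-closure({0}) = {0,2,6}
'c' @ 1: {7,8}
'e' @ 2: {1,9,10,12}
'b' @ 3: {13,14}
'c' @ 4: {11,12,15}  [accepting]
'b' @ 5: {13,14}
'c' @ 6: {11,12,15}  [accepting]
after full input: {11,12,15}  (accept=11 in)

Answer: ACCEPT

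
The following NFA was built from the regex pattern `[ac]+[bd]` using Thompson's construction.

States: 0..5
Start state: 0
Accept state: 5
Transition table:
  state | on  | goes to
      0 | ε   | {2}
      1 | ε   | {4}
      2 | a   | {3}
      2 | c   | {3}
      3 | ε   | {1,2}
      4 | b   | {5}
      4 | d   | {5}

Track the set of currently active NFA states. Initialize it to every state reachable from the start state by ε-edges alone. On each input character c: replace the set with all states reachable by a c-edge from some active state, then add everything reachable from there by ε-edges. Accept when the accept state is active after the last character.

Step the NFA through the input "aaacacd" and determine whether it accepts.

Answer: ACCEPT

Derivation:
S₀ = ε-closure({0}) = {0,2}
'a' @ 1: {1,2,3,4}
'a' @ 2: {1,2,3,4}
'a' @ 3: {1,2,3,4}
'c' @ 4: {1,2,3,4}
'a' @ 5: {1,2,3,4}
'c' @ 6: {1,2,3,4}
'd' @ 7: {5}  ✓accept
after full input: {5}  (accept=5 in)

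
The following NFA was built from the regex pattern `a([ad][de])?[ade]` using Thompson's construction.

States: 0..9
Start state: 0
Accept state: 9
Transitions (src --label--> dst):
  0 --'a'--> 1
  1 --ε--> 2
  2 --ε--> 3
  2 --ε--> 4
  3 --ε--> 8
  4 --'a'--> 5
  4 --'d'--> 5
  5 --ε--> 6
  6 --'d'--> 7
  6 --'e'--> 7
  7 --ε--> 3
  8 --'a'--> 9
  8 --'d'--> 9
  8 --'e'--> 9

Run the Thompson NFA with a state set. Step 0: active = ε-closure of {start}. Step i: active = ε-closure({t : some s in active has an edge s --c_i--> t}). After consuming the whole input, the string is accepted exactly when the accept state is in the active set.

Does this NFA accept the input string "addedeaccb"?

Answer: REJECT

Trace:
start: ε-closure({0}) = {0}
'a' @ 1: {1,2,3,4,8}
'd' @ 2: {5,6,9}  (accept∈set)
'd' @ 3: {3,7,8}
'e' @ 4: {9}  (accept∈set)
'd' @ 5: {}  — state set empty
rest 'eaccb' ignored (set empty)
after full input: {}  (accept=9 not in)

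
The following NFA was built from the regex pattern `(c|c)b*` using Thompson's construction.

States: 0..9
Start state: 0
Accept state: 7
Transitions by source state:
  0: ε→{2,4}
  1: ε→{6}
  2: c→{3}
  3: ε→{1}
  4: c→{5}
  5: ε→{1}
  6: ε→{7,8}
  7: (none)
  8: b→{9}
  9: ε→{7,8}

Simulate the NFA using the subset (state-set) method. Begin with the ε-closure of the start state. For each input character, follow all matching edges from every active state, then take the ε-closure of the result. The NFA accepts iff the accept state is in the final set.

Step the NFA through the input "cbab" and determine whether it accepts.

Answer: REJECT

Derivation:
S₀ = ε-closure({0}) = {0,2,4}
'c' @ 1: {1,3,5,6,7,8}  [accepting]
'b' @ 2: {7,8,9}  [accepting]
'a' @ 3: {}  — dead — no transitions
rest 'b' ignored (set empty)
after full input: {}  (accept=7 not in)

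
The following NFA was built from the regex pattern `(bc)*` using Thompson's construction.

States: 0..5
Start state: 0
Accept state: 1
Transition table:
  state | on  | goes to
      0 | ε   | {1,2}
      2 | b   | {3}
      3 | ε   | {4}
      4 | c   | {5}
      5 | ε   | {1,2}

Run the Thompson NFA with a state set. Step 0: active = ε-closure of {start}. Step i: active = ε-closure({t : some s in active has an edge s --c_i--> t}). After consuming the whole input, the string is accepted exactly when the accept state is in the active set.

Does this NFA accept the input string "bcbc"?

S₀ = ε-closure({0}) = {0,1,2}
'b' @ 1: {3,4}
'c' @ 2: {1,2,5}  [accepting]
'b' @ 3: {3,4}
'c' @ 4: {1,2,5}  [accepting]
after full input: {1,2,5}  (accept=1 in)

Answer: ACCEPT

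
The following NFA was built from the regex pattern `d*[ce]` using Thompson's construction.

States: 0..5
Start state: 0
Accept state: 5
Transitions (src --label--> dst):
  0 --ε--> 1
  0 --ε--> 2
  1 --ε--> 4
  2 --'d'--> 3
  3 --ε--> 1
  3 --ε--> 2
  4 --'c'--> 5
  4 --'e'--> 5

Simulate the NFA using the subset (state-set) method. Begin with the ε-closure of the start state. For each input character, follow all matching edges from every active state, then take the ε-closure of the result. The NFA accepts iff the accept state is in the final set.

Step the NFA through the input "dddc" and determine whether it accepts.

initial (ε-close {0}): {0,1,2,4}
'd' @ 1: {1,2,3,4}
'd' @ 2: {1,2,3,4}
'd' @ 3: {1,2,3,4}
'c' @ 4: {5}  ✓accept
after full input: {5}  (accept=5 in)

Answer: ACCEPT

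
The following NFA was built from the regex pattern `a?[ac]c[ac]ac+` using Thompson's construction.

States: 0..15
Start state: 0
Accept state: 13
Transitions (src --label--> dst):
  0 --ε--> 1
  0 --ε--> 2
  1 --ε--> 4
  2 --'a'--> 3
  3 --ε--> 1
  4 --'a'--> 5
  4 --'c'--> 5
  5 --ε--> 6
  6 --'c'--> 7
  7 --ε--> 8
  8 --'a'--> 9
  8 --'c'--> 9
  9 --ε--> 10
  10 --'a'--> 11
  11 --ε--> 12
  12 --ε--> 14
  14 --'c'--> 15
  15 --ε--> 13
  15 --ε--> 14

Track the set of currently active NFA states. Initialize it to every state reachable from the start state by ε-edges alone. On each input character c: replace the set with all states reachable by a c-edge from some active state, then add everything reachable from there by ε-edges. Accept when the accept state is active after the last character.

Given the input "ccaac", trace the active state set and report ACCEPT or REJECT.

start: ε-closure({0}) = {0,1,2,4}
'c' @ 1: {5,6}
'c' @ 2: {7,8}
'a' @ 3: {9,10}
'a' @ 4: {11,12,14}
'c' @ 5: {13,14,15}  [accepting]
after full input: {13,14,15}  (accept=13 in)

Answer: ACCEPT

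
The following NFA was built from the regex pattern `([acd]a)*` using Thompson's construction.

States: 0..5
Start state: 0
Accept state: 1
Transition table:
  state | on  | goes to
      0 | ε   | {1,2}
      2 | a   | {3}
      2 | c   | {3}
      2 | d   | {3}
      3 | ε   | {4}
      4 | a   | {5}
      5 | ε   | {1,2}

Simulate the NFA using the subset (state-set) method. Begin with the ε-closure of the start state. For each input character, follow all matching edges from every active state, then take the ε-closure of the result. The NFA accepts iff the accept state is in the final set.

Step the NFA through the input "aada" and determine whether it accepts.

start: ε-closure({0}) = {0,1,2}
'a' @ 1: {3,4}
'a' @ 2: {1,2,5}  (accept∈set)
'd' @ 3: {3,4}
'a' @ 4: {1,2,5}  (accept∈set)
after full input: {1,2,5}  (accept=1 in)

Answer: ACCEPT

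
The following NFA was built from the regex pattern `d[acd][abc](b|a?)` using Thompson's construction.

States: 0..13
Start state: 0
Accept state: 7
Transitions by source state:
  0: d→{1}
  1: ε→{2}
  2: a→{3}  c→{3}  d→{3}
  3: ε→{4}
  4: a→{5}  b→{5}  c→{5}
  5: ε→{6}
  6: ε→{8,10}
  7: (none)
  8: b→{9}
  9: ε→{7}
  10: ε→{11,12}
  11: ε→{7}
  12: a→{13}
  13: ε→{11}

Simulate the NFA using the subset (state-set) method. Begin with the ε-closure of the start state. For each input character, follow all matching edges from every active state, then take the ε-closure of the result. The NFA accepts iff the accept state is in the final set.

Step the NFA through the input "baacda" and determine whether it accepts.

initial (ε-close {0}): {0}
'b' @ 1: {}  — no active states
rest 'aacda' ignored (set empty)
after full input: {}  (accept=7 not in)

Answer: REJECT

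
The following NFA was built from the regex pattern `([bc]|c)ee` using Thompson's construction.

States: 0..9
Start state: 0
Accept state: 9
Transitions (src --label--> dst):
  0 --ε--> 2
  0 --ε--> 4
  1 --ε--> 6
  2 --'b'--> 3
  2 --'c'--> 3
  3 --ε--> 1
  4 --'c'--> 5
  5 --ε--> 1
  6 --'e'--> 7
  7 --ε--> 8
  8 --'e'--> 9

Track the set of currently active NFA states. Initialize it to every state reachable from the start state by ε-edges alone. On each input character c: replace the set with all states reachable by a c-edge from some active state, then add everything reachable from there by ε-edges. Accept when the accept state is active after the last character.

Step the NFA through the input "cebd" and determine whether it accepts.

initial (ε-close {0}): {0,2,4}
'c' @ 1: {1,3,5,6}
'e' @ 2: {7,8}
'b' @ 3: {}  — state set empty
rest 'd' ignored (set empty)
after full input: {}  (accept=9 not in)

Answer: REJECT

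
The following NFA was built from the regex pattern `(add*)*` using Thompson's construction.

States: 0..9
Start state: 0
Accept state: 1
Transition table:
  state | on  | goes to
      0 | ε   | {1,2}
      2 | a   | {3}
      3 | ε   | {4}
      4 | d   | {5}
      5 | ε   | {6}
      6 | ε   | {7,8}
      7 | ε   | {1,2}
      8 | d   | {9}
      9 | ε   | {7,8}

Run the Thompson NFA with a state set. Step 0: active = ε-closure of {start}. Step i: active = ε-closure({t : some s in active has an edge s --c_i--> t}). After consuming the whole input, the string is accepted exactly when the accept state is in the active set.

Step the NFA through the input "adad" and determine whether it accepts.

start: ε-closure({0}) = {0,1,2}
'a' @ 1: {3,4}
'd' @ 2: {1,2,5,6,7,8}  ✓accept
'a' @ 3: {3,4}
'd' @ 4: {1,2,5,6,7,8}  ✓accept
after full input: {1,2,5,6,7,8}  (accept=1 in)

Answer: ACCEPT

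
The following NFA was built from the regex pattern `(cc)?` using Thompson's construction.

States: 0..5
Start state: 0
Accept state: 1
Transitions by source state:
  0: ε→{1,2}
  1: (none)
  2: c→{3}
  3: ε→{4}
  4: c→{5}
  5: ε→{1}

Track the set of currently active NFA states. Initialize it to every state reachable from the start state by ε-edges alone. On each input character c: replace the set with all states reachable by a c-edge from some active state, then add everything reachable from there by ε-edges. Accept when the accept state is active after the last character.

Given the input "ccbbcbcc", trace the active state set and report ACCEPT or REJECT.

Answer: REJECT

Steps:
initial (ε-close {0}): {0,1,2}
'c' @ 1: {3,4}
'c' @ 2: {1,5}  [accepting]
'b' @ 3: {}  — dead — no transitions
rest 'bcbcc' ignored (set empty)
final: {}; accept 1 not in set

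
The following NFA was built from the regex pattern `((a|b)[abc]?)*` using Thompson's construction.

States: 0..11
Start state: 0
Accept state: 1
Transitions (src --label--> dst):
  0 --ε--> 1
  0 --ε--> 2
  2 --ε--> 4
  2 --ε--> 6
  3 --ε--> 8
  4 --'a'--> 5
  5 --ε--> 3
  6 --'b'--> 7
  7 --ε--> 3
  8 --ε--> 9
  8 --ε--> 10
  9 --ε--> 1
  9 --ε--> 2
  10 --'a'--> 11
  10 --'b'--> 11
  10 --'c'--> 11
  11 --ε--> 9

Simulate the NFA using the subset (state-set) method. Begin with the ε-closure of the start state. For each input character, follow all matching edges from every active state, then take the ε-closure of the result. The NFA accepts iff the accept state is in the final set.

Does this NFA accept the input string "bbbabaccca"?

Answer: REJECT

Steps:
start: ε-closure({0}) = {0,1,2,4,6}
'b' @ 1: {1,2,3,4,6,7,8,9,10}  (accept∈set)
'b' @ 2: {1,2,3,4,6,7,8,9,10,11}  (accept∈set)
'b' @ 3: {1,2,3,4,6,7,8,9,10,11}  (accept∈set)
'a' @ 4: {1,2,3,4,5,6,8,9,10,11}  (accept∈set)
'b' @ 5: {1,2,3,4,6,7,8,9,10,11}  (accept∈set)
'a' @ 6: {1,2,3,4,5,6,8,9,10,11}  (accept∈set)
'c' @ 7: {1,2,4,6,9,11}  (accept∈set)
'c' @ 8: {}  — state set empty
rest 'ca' ignored (set empty)
final: {}; accept 1 not in set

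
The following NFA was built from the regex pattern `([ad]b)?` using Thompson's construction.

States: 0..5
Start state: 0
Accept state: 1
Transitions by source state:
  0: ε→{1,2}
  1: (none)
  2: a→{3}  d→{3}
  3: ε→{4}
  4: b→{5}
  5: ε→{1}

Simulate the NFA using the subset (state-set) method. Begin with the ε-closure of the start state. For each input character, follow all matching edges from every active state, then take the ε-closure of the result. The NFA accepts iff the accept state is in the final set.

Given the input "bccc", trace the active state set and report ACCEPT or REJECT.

initial (ε-close {0}): {0,1,2}
'b' @ 1: {}  — state set empty
rest 'ccc' ignored (set empty)
after full input: {}  (accept=1 not in)

Answer: REJECT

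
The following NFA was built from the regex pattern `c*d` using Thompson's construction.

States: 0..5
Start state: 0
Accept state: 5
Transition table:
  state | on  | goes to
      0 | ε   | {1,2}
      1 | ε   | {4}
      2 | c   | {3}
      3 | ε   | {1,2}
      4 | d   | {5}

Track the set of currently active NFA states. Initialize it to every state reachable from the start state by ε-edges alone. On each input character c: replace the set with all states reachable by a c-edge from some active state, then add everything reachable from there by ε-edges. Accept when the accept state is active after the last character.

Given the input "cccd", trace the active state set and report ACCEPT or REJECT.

Answer: ACCEPT

Derivation:
S₀ = ε-closure({0}) = {0,1,2,4}
'c' @ 1: {1,2,3,4}
'c' @ 2: {1,2,3,4}
'c' @ 3: {1,2,3,4}
'd' @ 4: {5}  [accepting]
end set {5} — state 5 in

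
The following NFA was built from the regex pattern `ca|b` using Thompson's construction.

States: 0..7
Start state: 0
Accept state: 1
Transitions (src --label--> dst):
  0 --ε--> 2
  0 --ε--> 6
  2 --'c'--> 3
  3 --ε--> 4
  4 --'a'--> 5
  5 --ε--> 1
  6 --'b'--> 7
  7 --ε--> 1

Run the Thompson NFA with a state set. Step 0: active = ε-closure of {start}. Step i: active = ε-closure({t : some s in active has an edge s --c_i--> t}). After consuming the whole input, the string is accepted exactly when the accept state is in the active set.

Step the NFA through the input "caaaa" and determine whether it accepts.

initial (ε-close {0}): {0,2,6}
'c' @ 1: {3,4}
'a' @ 2: {1,5}  (accept∈set)
'a' @ 3: {}  — state set empty
rest 'aa' ignored (set empty)
after full input: {}  (accept=1 not in)

Answer: REJECT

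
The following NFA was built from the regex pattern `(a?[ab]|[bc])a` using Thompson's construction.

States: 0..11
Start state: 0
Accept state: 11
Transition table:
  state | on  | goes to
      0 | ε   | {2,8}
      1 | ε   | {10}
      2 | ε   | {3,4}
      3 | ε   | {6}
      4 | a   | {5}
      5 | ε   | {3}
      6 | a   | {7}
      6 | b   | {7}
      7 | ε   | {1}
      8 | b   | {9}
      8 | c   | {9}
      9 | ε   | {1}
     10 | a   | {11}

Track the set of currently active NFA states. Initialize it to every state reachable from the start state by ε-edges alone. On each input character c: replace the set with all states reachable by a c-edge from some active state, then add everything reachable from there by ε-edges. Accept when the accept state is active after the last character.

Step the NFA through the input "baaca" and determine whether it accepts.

initial (ε-close {0}): {0,2,3,4,6,8}
'b' @ 1: {1,7,9,10}
'a' @ 2: {11}  ✓accept
'a' @ 3: {}  — no active states
rest 'ca' ignored (set empty)
end set {} — state 11 not in

Answer: REJECT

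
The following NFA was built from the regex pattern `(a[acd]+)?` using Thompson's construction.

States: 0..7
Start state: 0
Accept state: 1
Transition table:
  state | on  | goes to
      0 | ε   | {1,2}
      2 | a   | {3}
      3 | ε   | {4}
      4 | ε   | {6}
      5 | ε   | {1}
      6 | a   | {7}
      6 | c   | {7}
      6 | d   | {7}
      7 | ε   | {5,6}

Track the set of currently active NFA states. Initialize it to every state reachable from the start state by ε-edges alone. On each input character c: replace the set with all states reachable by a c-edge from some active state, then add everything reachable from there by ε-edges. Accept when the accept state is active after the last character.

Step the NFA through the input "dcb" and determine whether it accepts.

initial (ε-close {0}): {0,1,2}
'd' @ 1: {}  — state set empty
rest 'cb' ignored (set empty)
final: {}; accept 1 not in set

Answer: REJECT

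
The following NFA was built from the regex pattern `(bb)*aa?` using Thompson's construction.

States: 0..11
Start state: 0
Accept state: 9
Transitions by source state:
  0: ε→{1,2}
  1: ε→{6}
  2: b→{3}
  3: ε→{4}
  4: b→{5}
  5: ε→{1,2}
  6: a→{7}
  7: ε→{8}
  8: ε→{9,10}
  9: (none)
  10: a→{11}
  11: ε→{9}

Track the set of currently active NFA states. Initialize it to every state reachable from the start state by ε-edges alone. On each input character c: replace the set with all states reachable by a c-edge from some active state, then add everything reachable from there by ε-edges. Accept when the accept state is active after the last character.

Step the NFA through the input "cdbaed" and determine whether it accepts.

S₀ = ε-closure({0}) = {0,1,2,6}
'c' @ 1: {}  — no active states
rest 'dbaed' ignored (set empty)
end set {} — state 9 not in

Answer: REJECT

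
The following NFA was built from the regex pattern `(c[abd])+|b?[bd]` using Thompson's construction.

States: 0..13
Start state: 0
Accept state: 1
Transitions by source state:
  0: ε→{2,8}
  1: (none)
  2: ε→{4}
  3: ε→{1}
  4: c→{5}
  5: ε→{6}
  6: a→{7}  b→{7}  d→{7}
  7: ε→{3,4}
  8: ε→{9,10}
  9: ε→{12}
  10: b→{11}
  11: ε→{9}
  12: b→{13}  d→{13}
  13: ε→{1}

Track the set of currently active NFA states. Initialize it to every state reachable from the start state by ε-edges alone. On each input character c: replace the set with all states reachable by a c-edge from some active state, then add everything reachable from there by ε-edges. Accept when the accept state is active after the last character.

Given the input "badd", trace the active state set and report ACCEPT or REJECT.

start: ε-closure({0}) = {0,2,4,8,9,10,12}
'b' @ 1: {1,9,11,12,13}  [accepting]
'a' @ 2: {}  — no active states
rest 'dd' ignored (set empty)
after full input: {}  (accept=1 not in)

Answer: REJECT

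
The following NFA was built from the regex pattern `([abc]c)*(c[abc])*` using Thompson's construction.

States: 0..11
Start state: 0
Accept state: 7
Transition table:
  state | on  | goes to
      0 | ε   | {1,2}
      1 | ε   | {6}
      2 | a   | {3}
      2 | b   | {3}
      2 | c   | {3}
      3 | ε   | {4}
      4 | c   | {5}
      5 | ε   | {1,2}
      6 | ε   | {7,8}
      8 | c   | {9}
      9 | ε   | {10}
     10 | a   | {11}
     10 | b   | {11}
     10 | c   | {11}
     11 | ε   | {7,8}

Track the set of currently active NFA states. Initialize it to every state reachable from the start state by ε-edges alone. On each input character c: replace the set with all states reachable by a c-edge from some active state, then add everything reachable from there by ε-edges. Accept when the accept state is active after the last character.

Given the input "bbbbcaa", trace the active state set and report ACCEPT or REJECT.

Answer: REJECT

Trace:
start: ε-closure({0}) = {0,1,2,6,7,8}
'b' @ 1: {3,4}
'b' @ 2: {}  — no active states
rest 'bbcaa' ignored (set empty)
after full input: {}  (accept=7 not in)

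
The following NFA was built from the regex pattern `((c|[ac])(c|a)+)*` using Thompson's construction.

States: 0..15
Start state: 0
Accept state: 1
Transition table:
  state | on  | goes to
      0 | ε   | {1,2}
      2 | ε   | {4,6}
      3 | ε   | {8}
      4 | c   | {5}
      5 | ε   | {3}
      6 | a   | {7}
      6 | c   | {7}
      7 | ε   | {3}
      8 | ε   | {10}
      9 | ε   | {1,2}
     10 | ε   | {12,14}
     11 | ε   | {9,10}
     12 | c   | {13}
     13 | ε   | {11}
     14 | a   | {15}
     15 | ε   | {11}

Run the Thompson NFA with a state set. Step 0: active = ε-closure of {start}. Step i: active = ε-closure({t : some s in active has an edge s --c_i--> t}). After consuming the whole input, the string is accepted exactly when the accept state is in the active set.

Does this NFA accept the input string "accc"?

Answer: ACCEPT

Derivation:
S₀ = ε-closure({0}) = {0,1,2,4,6}
'a' @ 1: {3,7,8,10,12,14}
'c' @ 2: {1,2,4,6,9,10,11,12,13,14}  (accept∈set)
'c' @ 3: {1,2,3,4,5,6,7,8,9,10,11,12,13,14}  (accept∈set)
'c' @ 4: {1,2,3,4,5,6,7,8,9,10,11,12,13,14}  (accept∈set)
final: {1,2,3,4,5,6,7,8,9,10,11,12,13,14}; accept 1 in set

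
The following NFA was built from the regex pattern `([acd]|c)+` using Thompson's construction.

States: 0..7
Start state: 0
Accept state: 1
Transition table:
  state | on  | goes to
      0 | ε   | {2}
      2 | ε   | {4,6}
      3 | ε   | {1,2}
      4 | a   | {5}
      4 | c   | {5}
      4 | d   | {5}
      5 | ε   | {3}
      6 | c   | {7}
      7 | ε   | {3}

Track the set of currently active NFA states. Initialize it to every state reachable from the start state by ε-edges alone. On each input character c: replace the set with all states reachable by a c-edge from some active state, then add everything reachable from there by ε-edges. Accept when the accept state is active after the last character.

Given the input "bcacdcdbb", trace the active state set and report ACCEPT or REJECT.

Answer: REJECT

Derivation:
initial (ε-close {0}): {0,2,4,6}
'b' @ 1: {}  — state set empty
rest 'cacdcdbb' ignored (set empty)
final: {}; accept 1 not in set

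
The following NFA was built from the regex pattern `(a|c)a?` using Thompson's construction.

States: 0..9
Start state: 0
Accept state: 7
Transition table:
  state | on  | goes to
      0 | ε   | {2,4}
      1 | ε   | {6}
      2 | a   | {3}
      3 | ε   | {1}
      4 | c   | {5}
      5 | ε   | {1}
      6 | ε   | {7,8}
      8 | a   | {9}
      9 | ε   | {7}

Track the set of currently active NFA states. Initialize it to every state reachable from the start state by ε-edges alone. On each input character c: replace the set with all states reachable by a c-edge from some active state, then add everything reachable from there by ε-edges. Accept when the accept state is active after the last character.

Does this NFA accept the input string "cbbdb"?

start: ε-closure({0}) = {0,2,4}
'c' @ 1: {1,5,6,7,8}  ✓accept
'b' @ 2: {}  — state set empty
rest 'bdb' ignored (set empty)
after full input: {}  (accept=7 not in)

Answer: REJECT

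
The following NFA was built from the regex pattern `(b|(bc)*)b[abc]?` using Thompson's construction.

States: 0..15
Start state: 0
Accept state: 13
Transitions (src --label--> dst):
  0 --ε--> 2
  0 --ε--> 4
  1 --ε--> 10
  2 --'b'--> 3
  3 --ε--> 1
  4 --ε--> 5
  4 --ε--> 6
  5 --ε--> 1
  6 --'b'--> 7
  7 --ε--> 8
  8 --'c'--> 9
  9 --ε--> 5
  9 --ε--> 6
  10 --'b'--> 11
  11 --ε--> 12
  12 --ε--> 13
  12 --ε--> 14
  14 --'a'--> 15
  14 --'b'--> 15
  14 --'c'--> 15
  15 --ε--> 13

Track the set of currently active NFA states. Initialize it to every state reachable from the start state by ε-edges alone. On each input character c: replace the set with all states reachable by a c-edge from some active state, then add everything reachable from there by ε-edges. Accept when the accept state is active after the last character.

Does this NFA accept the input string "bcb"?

Answer: ACCEPT

Derivation:
initial (ε-close {0}): {0,1,2,4,5,6,10}
'b' @ 1: {1,3,7,8,10,11,12,13,14}  (accept∈set)
'c' @ 2: {1,5,6,9,10,13,15}  (accept∈set)
'b' @ 3: {7,8,11,12,13,14}  (accept∈set)
final: {7,8,11,12,13,14}; accept 13 in set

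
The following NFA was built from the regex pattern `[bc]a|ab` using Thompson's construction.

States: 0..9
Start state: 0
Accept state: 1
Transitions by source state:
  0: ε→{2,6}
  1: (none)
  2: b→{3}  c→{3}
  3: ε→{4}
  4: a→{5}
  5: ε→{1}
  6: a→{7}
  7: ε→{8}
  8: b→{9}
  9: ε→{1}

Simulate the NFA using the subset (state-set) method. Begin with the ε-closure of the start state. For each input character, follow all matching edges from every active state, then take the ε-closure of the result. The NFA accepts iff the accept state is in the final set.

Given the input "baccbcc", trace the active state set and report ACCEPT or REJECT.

Answer: REJECT

Trace:
start: ε-closure({0}) = {0,2,6}
'b' @ 1: {3,4}
'a' @ 2: {1,5}  (accept∈set)
'c' @ 3: {}  — state set empty
rest 'cbcc' ignored (set empty)
after full input: {}  (accept=1 not in)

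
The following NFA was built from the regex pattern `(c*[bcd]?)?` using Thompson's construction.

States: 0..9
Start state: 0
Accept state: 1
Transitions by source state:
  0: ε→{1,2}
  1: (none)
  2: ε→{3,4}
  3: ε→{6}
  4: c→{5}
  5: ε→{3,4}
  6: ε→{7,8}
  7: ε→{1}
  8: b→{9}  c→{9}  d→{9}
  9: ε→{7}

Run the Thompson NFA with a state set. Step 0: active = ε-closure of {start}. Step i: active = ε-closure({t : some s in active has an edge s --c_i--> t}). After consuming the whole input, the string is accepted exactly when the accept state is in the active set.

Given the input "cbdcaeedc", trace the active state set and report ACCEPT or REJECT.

initial (ε-close {0}): {0,1,2,3,4,6,7,8}
'c' @ 1: {1,3,4,5,6,7,8,9}  (accept∈set)
'b' @ 2: {1,7,9}  (accept∈set)
'd' @ 3: {}  — no active states
rest 'caeedc' ignored (set empty)
after full input: {}  (accept=1 not in)

Answer: REJECT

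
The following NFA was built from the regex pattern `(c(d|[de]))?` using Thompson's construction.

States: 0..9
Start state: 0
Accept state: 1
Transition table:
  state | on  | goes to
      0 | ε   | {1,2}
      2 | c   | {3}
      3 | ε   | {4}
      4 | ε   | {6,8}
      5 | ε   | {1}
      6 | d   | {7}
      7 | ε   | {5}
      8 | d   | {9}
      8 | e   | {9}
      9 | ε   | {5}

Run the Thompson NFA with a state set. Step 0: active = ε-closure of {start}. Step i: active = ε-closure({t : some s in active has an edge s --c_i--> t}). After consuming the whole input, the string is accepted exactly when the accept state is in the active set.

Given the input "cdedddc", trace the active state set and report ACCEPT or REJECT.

Answer: REJECT

Derivation:
initial (ε-close {0}): {0,1,2}
'c' @ 1: {3,4,6,8}
'd' @ 2: {1,5,7,9}  ✓accept
'e' @ 3: {}  — dead — no transitions
rest 'dddc' ignored (set empty)
end set {} — state 1 not in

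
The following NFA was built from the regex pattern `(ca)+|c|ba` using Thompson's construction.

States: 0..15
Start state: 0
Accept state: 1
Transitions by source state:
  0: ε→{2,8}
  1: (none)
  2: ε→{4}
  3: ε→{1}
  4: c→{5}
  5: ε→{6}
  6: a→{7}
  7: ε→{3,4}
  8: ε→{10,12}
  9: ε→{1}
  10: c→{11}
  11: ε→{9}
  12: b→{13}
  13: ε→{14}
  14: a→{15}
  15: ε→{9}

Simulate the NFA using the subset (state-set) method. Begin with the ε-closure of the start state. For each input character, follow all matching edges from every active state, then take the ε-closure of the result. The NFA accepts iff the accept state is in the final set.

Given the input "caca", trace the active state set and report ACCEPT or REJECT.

Answer: ACCEPT

Trace:
initial (ε-close {0}): {0,2,4,8,10,12}
'c' @ 1: {1,5,6,9,11}  (accept∈set)
'a' @ 2: {1,3,4,7}  (accept∈set)
'c' @ 3: {5,6}
'a' @ 4: {1,3,4,7}  (accept∈set)
end set {1,3,4,7} — state 1 in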